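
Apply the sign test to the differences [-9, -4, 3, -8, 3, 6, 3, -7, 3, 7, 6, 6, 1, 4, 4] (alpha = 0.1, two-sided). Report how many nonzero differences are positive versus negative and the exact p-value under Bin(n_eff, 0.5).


Step 1: Discard zero differences. Original n = 15; n_eff = number of nonzero differences = 15.
Nonzero differences (with sign): -9, -4, +3, -8, +3, +6, +3, -7, +3, +7, +6, +6, +1, +4, +4
Step 2: Count signs: positive = 11, negative = 4.
Step 3: Under H0: P(positive) = 0.5, so the number of positives S ~ Bin(15, 0.5).
Step 4: Two-sided exact p-value = sum of Bin(15,0.5) probabilities at or below the observed probability = 0.118469.
Step 5: alpha = 0.1. fail to reject H0.

n_eff = 15, pos = 11, neg = 4, p = 0.118469, fail to reject H0.


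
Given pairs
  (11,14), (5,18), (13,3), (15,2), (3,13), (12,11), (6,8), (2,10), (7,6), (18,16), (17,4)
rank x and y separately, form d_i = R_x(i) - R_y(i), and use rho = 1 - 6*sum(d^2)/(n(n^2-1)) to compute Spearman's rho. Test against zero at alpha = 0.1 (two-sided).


Step 1: Rank x and y separately (midranks; no ties here).
rank(x): 11->6, 5->3, 13->8, 15->9, 3->2, 12->7, 6->4, 2->1, 7->5, 18->11, 17->10
rank(y): 14->9, 18->11, 3->2, 2->1, 13->8, 11->7, 8->5, 10->6, 6->4, 16->10, 4->3
Step 2: d_i = R_x(i) - R_y(i); compute d_i^2.
  (6-9)^2=9, (3-11)^2=64, (8-2)^2=36, (9-1)^2=64, (2-8)^2=36, (7-7)^2=0, (4-5)^2=1, (1-6)^2=25, (5-4)^2=1, (11-10)^2=1, (10-3)^2=49
sum(d^2) = 286.
Step 3: rho = 1 - 6*286 / (11*(11^2 - 1)) = 1 - 1716/1320 = -0.300000.
Step 4: Under H0, t = rho * sqrt((n-2)/(1-rho^2)) = -0.9435 ~ t(9).
Step 5: Two-sided p-value from the t-distribution with 9 df = 0.370083.
Step 6: alpha = 0.1. fail to reject H0.

rho = -0.3000, p = 0.370083, fail to reject H0 at alpha = 0.1.


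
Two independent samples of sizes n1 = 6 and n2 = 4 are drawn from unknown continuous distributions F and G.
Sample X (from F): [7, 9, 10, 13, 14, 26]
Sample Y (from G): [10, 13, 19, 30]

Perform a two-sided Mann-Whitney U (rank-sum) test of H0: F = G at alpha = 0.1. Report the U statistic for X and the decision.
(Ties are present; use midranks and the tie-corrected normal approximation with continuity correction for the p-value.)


Step 1: Combine and sort all 10 observations; assign midranks.
sorted (value, group): (7,X), (9,X), (10,X), (10,Y), (13,X), (13,Y), (14,X), (19,Y), (26,X), (30,Y)
ranks: 7->1, 9->2, 10->3.5, 10->3.5, 13->5.5, 13->5.5, 14->7, 19->8, 26->9, 30->10
Step 2: Rank sum for X: R1 = 1 + 2 + 3.5 + 5.5 + 7 + 9 = 28.
Step 3: U_X = R1 - n1(n1+1)/2 = 28 - 6*7/2 = 28 - 21 = 7.
       U_Y = n1*n2 - U_X = 24 - 7 = 17.
Step 4: Ties are present, so use the tie-corrected normal approximation (with continuity correction) for the p-value.
Step 5: p-value = 0.334409; compare to alpha = 0.1. fail to reject H0.

U_X = 7, p = 0.334409, fail to reject H0 at alpha = 0.1.


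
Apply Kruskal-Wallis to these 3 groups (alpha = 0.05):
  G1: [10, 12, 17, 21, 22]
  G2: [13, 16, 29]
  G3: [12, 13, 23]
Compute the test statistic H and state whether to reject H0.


Step 1: Combine all N = 11 observations and assign midranks.
sorted (value, group, rank): (10,G1,1), (12,G1,2.5), (12,G3,2.5), (13,G2,4.5), (13,G3,4.5), (16,G2,6), (17,G1,7), (21,G1,8), (22,G1,9), (23,G3,10), (29,G2,11)
Step 2: Sum ranks within each group.
R_1 = 27.5 (n_1 = 5)
R_2 = 21.5 (n_2 = 3)
R_3 = 17 (n_3 = 3)
Step 3: H = 12/(N(N+1)) * sum(R_i^2/n_i) - 3(N+1)
     = 12/(11*12) * (27.5^2/5 + 21.5^2/3 + 17^2/3) - 3*12
     = 0.090909 * 401.667 - 36
     = 0.515152.
Step 4: Ties present; correction factor C = 1 - 12/(11^3 - 11) = 0.990909. Corrected H = 0.515152 / 0.990909 = 0.519878.
Step 5: Under H0, H ~ chi^2(2); p-value = 0.771099.
Step 6: alpha = 0.05. fail to reject H0.

H = 0.5199, df = 2, p = 0.771099, fail to reject H0.


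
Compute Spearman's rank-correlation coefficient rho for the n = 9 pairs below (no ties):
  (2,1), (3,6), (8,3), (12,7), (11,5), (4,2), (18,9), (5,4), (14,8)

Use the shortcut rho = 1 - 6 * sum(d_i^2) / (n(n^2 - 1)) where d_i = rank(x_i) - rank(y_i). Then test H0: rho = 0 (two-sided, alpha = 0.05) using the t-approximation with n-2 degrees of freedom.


Step 1: Rank x and y separately (midranks; no ties here).
rank(x): 2->1, 3->2, 8->5, 12->7, 11->6, 4->3, 18->9, 5->4, 14->8
rank(y): 1->1, 6->6, 3->3, 7->7, 5->5, 2->2, 9->9, 4->4, 8->8
Step 2: d_i = R_x(i) - R_y(i); compute d_i^2.
  (1-1)^2=0, (2-6)^2=16, (5-3)^2=4, (7-7)^2=0, (6-5)^2=1, (3-2)^2=1, (9-9)^2=0, (4-4)^2=0, (8-8)^2=0
sum(d^2) = 22.
Step 3: rho = 1 - 6*22 / (9*(9^2 - 1)) = 1 - 132/720 = 0.816667.
Step 4: Under H0, t = rho * sqrt((n-2)/(1-rho^2)) = 3.7440 ~ t(7).
Step 5: Two-sided p-value from the t-distribution with 7 df = 0.007225.
Step 6: alpha = 0.05. reject H0.

rho = 0.8167, p = 0.007225, reject H0 at alpha = 0.05.


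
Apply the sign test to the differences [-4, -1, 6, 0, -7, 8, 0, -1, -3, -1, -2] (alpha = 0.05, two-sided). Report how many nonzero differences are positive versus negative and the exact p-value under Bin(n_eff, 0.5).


Step 1: Discard zero differences. Original n = 11; n_eff = number of nonzero differences = 9.
Nonzero differences (with sign): -4, -1, +6, -7, +8, -1, -3, -1, -2
Step 2: Count signs: positive = 2, negative = 7.
Step 3: Under H0: P(positive) = 0.5, so the number of positives S ~ Bin(9, 0.5).
Step 4: Two-sided exact p-value = sum of Bin(9,0.5) probabilities at or below the observed probability = 0.179688.
Step 5: alpha = 0.05. fail to reject H0.

n_eff = 9, pos = 2, neg = 7, p = 0.179688, fail to reject H0.


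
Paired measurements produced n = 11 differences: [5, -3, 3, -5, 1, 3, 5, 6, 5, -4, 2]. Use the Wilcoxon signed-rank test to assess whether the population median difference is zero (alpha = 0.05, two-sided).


Step 1: Drop any zero differences (none here) and take |d_i|.
|d| = [5, 3, 3, 5, 1, 3, 5, 6, 5, 4, 2]
Step 2: Midrank |d_i| (ties get averaged ranks).
ranks: |5|->8.5, |3|->4, |3|->4, |5|->8.5, |1|->1, |3|->4, |5|->8.5, |6|->11, |5|->8.5, |4|->6, |2|->2
Step 3: Attach original signs; sum ranks with positive sign and with negative sign.
W+ = 8.5 + 4 + 1 + 4 + 8.5 + 11 + 8.5 + 2 = 47.5
W- = 4 + 8.5 + 6 = 18.5
(Check: W+ + W- = 66 should equal n(n+1)/2 = 66.)
Step 4: Test statistic W = min(W+, W-) = 18.5.
Step 5: Ties in |d|, so use the tie-corrected normal approximation.
        E[W] = n(n+1)/4 = 11*12/4 = 33.
        Tie groups: |d|=3 (t=3), |d|=5 (t=4); sum(t^3 - t) = 84.
        Var[W] = n(n+1)(2n+1)/24 - sum(t^3-t)/48 = 3036/24 - 84/48 = 124.75.
        z = (W - E[W]) / sqrt(Var[W]) = (18.5 - 33) / 11.1692 = -1.2982.
        Two-sided p = 2*Phi(z) = 0.194212.
Step 6: alpha = 0.05. fail to reject H0.

W+ = 47.5, W- = 18.5, W = min = 18.5, p = 0.194212, fail to reject H0.


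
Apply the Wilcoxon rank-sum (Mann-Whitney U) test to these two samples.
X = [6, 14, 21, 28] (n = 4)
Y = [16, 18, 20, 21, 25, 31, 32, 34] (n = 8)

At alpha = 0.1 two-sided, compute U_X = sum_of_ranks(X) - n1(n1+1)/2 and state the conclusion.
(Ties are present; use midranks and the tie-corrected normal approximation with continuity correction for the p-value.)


Step 1: Combine and sort all 12 observations; assign midranks.
sorted (value, group): (6,X), (14,X), (16,Y), (18,Y), (20,Y), (21,X), (21,Y), (25,Y), (28,X), (31,Y), (32,Y), (34,Y)
ranks: 6->1, 14->2, 16->3, 18->4, 20->5, 21->6.5, 21->6.5, 25->8, 28->9, 31->10, 32->11, 34->12
Step 2: Rank sum for X: R1 = 1 + 2 + 6.5 + 9 = 18.5.
Step 3: U_X = R1 - n1(n1+1)/2 = 18.5 - 4*5/2 = 18.5 - 10 = 8.5.
       U_Y = n1*n2 - U_X = 32 - 8.5 = 23.5.
Step 4: Ties are present, so use the tie-corrected normal approximation (with continuity correction) for the p-value.
Step 5: p-value = 0.233663; compare to alpha = 0.1. fail to reject H0.

U_X = 8.5, p = 0.233663, fail to reject H0 at alpha = 0.1.


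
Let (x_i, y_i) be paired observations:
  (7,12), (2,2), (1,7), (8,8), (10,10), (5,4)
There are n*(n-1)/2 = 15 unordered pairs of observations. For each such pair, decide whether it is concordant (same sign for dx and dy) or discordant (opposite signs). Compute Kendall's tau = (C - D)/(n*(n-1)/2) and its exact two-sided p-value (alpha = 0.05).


Step 1: Enumerate the 15 unordered pairs (i,j) with i<j and classify each by sign(x_j-x_i) * sign(y_j-y_i).
  (1,2):dx=-5,dy=-10->C; (1,3):dx=-6,dy=-5->C; (1,4):dx=+1,dy=-4->D; (1,5):dx=+3,dy=-2->D
  (1,6):dx=-2,dy=-8->C; (2,3):dx=-1,dy=+5->D; (2,4):dx=+6,dy=+6->C; (2,5):dx=+8,dy=+8->C
  (2,6):dx=+3,dy=+2->C; (3,4):dx=+7,dy=+1->C; (3,5):dx=+9,dy=+3->C; (3,6):dx=+4,dy=-3->D
  (4,5):dx=+2,dy=+2->C; (4,6):dx=-3,dy=-4->C; (5,6):dx=-5,dy=-6->C
Step 2: C = 11, D = 4, total pairs = 15.
Step 3: tau = (C - D)/(n(n-1)/2) = (11 - 4)/15 = 0.466667.
Step 4: Exact two-sided p-value (enumerate n! = 720 permutations of y under H0): p = 0.272222.
Step 5: alpha = 0.05. fail to reject H0.

tau_b = 0.4667 (C=11, D=4), p = 0.272222, fail to reject H0.


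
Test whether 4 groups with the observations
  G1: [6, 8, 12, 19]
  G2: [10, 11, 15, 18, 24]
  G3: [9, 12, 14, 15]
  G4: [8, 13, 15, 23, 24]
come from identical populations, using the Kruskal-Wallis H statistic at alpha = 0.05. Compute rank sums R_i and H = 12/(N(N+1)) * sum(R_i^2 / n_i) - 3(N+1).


Step 1: Combine all N = 18 observations and assign midranks.
sorted (value, group, rank): (6,G1,1), (8,G1,2.5), (8,G4,2.5), (9,G3,4), (10,G2,5), (11,G2,6), (12,G1,7.5), (12,G3,7.5), (13,G4,9), (14,G3,10), (15,G2,12), (15,G3,12), (15,G4,12), (18,G2,14), (19,G1,15), (23,G4,16), (24,G2,17.5), (24,G4,17.5)
Step 2: Sum ranks within each group.
R_1 = 26 (n_1 = 4)
R_2 = 54.5 (n_2 = 5)
R_3 = 33.5 (n_3 = 4)
R_4 = 57 (n_4 = 5)
Step 3: H = 12/(N(N+1)) * sum(R_i^2/n_i) - 3(N+1)
     = 12/(18*19) * (26^2/4 + 54.5^2/5 + 33.5^2/4 + 57^2/5) - 3*19
     = 0.035088 * 1693.41 - 57
     = 2.417982.
Step 4: Ties present; correction factor C = 1 - 42/(18^3 - 18) = 0.992776. Corrected H = 2.417982 / 0.992776 = 2.435577.
Step 5: Under H0, H ~ chi^2(3); p-value = 0.487046.
Step 6: alpha = 0.05. fail to reject H0.

H = 2.4356, df = 3, p = 0.487046, fail to reject H0.


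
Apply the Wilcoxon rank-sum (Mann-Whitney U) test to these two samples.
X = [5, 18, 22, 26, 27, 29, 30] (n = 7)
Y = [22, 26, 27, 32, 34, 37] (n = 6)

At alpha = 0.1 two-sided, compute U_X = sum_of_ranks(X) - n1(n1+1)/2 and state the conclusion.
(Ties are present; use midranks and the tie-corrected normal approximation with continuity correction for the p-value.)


Step 1: Combine and sort all 13 observations; assign midranks.
sorted (value, group): (5,X), (18,X), (22,X), (22,Y), (26,X), (26,Y), (27,X), (27,Y), (29,X), (30,X), (32,Y), (34,Y), (37,Y)
ranks: 5->1, 18->2, 22->3.5, 22->3.5, 26->5.5, 26->5.5, 27->7.5, 27->7.5, 29->9, 30->10, 32->11, 34->12, 37->13
Step 2: Rank sum for X: R1 = 1 + 2 + 3.5 + 5.5 + 7.5 + 9 + 10 = 38.5.
Step 3: U_X = R1 - n1(n1+1)/2 = 38.5 - 7*8/2 = 38.5 - 28 = 10.5.
       U_Y = n1*n2 - U_X = 42 - 10.5 = 31.5.
Step 4: Ties are present, so use the tie-corrected normal approximation (with continuity correction) for the p-value.
Step 5: p-value = 0.151431; compare to alpha = 0.1. fail to reject H0.

U_X = 10.5, p = 0.151431, fail to reject H0 at alpha = 0.1.


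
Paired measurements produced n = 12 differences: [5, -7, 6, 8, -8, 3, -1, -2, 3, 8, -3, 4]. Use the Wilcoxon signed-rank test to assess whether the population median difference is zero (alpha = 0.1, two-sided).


Step 1: Drop any zero differences (none here) and take |d_i|.
|d| = [5, 7, 6, 8, 8, 3, 1, 2, 3, 8, 3, 4]
Step 2: Midrank |d_i| (ties get averaged ranks).
ranks: |5|->7, |7|->9, |6|->8, |8|->11, |8|->11, |3|->4, |1|->1, |2|->2, |3|->4, |8|->11, |3|->4, |4|->6
Step 3: Attach original signs; sum ranks with positive sign and with negative sign.
W+ = 7 + 8 + 11 + 4 + 4 + 11 + 6 = 51
W- = 9 + 11 + 1 + 2 + 4 = 27
(Check: W+ + W- = 78 should equal n(n+1)/2 = 78.)
Step 4: Test statistic W = min(W+, W-) = 27.
Step 5: Ties in |d|, so use the tie-corrected normal approximation.
        E[W] = n(n+1)/4 = 12*13/4 = 39.
        Tie groups: |d|=3 (t=3), |d|=8 (t=3); sum(t^3 - t) = 48.
        Var[W] = n(n+1)(2n+1)/24 - sum(t^3-t)/48 = 3900/24 - 48/48 = 161.5.
        z = (W - E[W]) / sqrt(Var[W]) = (27 - 39) / 12.7083 = -0.9443.
        Two-sided p = 2*Phi(z) = 0.345033.
Step 6: alpha = 0.1. fail to reject H0.

W+ = 51, W- = 27, W = min = 27, p = 0.345033, fail to reject H0.


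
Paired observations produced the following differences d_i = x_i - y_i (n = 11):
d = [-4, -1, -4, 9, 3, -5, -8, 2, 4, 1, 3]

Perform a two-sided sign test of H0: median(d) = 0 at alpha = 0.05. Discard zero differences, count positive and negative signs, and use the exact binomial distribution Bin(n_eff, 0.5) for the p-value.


Step 1: Discard zero differences. Original n = 11; n_eff = number of nonzero differences = 11.
Nonzero differences (with sign): -4, -1, -4, +9, +3, -5, -8, +2, +4, +1, +3
Step 2: Count signs: positive = 6, negative = 5.
Step 3: Under H0: P(positive) = 0.5, so the number of positives S ~ Bin(11, 0.5).
Step 4: Two-sided exact p-value = sum of Bin(11,0.5) probabilities at or below the observed probability = 1.000000.
Step 5: alpha = 0.05. fail to reject H0.

n_eff = 11, pos = 6, neg = 5, p = 1.000000, fail to reject H0.


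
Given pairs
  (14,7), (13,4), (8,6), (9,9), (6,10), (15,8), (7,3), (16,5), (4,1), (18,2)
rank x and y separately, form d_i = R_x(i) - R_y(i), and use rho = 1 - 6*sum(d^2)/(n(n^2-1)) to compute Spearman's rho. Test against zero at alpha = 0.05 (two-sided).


Step 1: Rank x and y separately (midranks; no ties here).
rank(x): 14->7, 13->6, 8->4, 9->5, 6->2, 15->8, 7->3, 16->9, 4->1, 18->10
rank(y): 7->7, 4->4, 6->6, 9->9, 10->10, 8->8, 3->3, 5->5, 1->1, 2->2
Step 2: d_i = R_x(i) - R_y(i); compute d_i^2.
  (7-7)^2=0, (6-4)^2=4, (4-6)^2=4, (5-9)^2=16, (2-10)^2=64, (8-8)^2=0, (3-3)^2=0, (9-5)^2=16, (1-1)^2=0, (10-2)^2=64
sum(d^2) = 168.
Step 3: rho = 1 - 6*168 / (10*(10^2 - 1)) = 1 - 1008/990 = -0.018182.
Step 4: Under H0, t = rho * sqrt((n-2)/(1-rho^2)) = -0.0514 ~ t(8).
Step 5: Two-sided p-value from the t-distribution with 8 df = 0.960240.
Step 6: alpha = 0.05. fail to reject H0.

rho = -0.0182, p = 0.960240, fail to reject H0 at alpha = 0.05.


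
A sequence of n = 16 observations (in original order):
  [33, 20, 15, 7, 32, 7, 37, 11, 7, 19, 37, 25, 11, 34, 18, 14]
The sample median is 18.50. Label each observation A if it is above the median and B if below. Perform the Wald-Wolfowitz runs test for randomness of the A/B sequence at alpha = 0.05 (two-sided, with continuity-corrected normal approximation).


Step 1: Compute median = 18.50; label A = above, B = below.
Labels in order: AABBABABBAAABABB  (n_A = 8, n_B = 8)
Step 2: Count runs R = 10.
Step 3: Under H0 (random ordering), E[R] = 2*n_A*n_B/(n_A+n_B) + 1 = 2*8*8/16 + 1 = 9.0000.
        Var[R] = 2*n_A*n_B*(2*n_A*n_B - n_A - n_B) / ((n_A+n_B)^2 * (n_A+n_B-1)) = 14336/3840 = 3.7333.
        SD[R] = 1.9322.
Step 4: Continuity-corrected z = (R - 0.5 - E[R]) / SD[R] = (10 - 0.5 - 9.0000) / 1.9322 = 0.2588.
Step 5: Two-sided p-value via normal approximation = 2*(1 - Phi(|z|)) = 0.795809.
Step 6: alpha = 0.05. fail to reject H0.

R = 10, z = 0.2588, p = 0.795809, fail to reject H0.


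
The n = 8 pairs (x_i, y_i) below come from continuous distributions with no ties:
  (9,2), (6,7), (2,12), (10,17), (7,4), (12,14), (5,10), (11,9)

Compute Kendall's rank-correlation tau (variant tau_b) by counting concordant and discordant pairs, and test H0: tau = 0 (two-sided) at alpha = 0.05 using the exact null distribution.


Step 1: Enumerate the 28 unordered pairs (i,j) with i<j and classify each by sign(x_j-x_i) * sign(y_j-y_i).
  (1,2):dx=-3,dy=+5->D; (1,3):dx=-7,dy=+10->D; (1,4):dx=+1,dy=+15->C; (1,5):dx=-2,dy=+2->D
  (1,6):dx=+3,dy=+12->C; (1,7):dx=-4,dy=+8->D; (1,8):dx=+2,dy=+7->C; (2,3):dx=-4,dy=+5->D
  (2,4):dx=+4,dy=+10->C; (2,5):dx=+1,dy=-3->D; (2,6):dx=+6,dy=+7->C; (2,7):dx=-1,dy=+3->D
  (2,8):dx=+5,dy=+2->C; (3,4):dx=+8,dy=+5->C; (3,5):dx=+5,dy=-8->D; (3,6):dx=+10,dy=+2->C
  (3,7):dx=+3,dy=-2->D; (3,8):dx=+9,dy=-3->D; (4,5):dx=-3,dy=-13->C; (4,6):dx=+2,dy=-3->D
  (4,7):dx=-5,dy=-7->C; (4,8):dx=+1,dy=-8->D; (5,6):dx=+5,dy=+10->C; (5,7):dx=-2,dy=+6->D
  (5,8):dx=+4,dy=+5->C; (6,7):dx=-7,dy=-4->C; (6,8):dx=-1,dy=-5->C; (7,8):dx=+6,dy=-1->D
Step 2: C = 14, D = 14, total pairs = 28.
Step 3: tau = (C - D)/(n(n-1)/2) = (14 - 14)/28 = 0.000000.
Step 4: Exact two-sided p-value (enumerate n! = 40320 permutations of y under H0): p = 1.000000.
Step 5: alpha = 0.05. fail to reject H0.

tau_b = 0.0000 (C=14, D=14), p = 1.000000, fail to reject H0.


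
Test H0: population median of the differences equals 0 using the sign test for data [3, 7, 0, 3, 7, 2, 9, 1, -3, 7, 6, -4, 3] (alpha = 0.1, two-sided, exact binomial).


Step 1: Discard zero differences. Original n = 13; n_eff = number of nonzero differences = 12.
Nonzero differences (with sign): +3, +7, +3, +7, +2, +9, +1, -3, +7, +6, -4, +3
Step 2: Count signs: positive = 10, negative = 2.
Step 3: Under H0: P(positive) = 0.5, so the number of positives S ~ Bin(12, 0.5).
Step 4: Two-sided exact p-value = sum of Bin(12,0.5) probabilities at or below the observed probability = 0.038574.
Step 5: alpha = 0.1. reject H0.

n_eff = 12, pos = 10, neg = 2, p = 0.038574, reject H0.


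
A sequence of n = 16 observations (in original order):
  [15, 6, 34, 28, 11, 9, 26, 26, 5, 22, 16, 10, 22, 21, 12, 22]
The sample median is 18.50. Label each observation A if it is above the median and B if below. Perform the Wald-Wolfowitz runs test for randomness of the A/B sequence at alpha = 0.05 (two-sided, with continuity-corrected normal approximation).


Step 1: Compute median = 18.50; label A = above, B = below.
Labels in order: BBAABBAABABBAABA  (n_A = 8, n_B = 8)
Step 2: Count runs R = 10.
Step 3: Under H0 (random ordering), E[R] = 2*n_A*n_B/(n_A+n_B) + 1 = 2*8*8/16 + 1 = 9.0000.
        Var[R] = 2*n_A*n_B*(2*n_A*n_B - n_A - n_B) / ((n_A+n_B)^2 * (n_A+n_B-1)) = 14336/3840 = 3.7333.
        SD[R] = 1.9322.
Step 4: Continuity-corrected z = (R - 0.5 - E[R]) / SD[R] = (10 - 0.5 - 9.0000) / 1.9322 = 0.2588.
Step 5: Two-sided p-value via normal approximation = 2*(1 - Phi(|z|)) = 0.795809.
Step 6: alpha = 0.05. fail to reject H0.

R = 10, z = 0.2588, p = 0.795809, fail to reject H0.


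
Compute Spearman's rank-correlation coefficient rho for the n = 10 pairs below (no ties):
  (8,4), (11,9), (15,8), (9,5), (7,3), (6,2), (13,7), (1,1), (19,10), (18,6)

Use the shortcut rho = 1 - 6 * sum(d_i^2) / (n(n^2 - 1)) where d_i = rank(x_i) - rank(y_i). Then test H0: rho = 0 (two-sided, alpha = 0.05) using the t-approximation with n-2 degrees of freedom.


Step 1: Rank x and y separately (midranks; no ties here).
rank(x): 8->4, 11->6, 15->8, 9->5, 7->3, 6->2, 13->7, 1->1, 19->10, 18->9
rank(y): 4->4, 9->9, 8->8, 5->5, 3->3, 2->2, 7->7, 1->1, 10->10, 6->6
Step 2: d_i = R_x(i) - R_y(i); compute d_i^2.
  (4-4)^2=0, (6-9)^2=9, (8-8)^2=0, (5-5)^2=0, (3-3)^2=0, (2-2)^2=0, (7-7)^2=0, (1-1)^2=0, (10-10)^2=0, (9-6)^2=9
sum(d^2) = 18.
Step 3: rho = 1 - 6*18 / (10*(10^2 - 1)) = 1 - 108/990 = 0.890909.
Step 4: Under H0, t = rho * sqrt((n-2)/(1-rho^2)) = 5.5482 ~ t(8).
Step 5: Two-sided p-value from the t-distribution with 8 df = 0.000542.
Step 6: alpha = 0.05. reject H0.

rho = 0.8909, p = 0.000542, reject H0 at alpha = 0.05.


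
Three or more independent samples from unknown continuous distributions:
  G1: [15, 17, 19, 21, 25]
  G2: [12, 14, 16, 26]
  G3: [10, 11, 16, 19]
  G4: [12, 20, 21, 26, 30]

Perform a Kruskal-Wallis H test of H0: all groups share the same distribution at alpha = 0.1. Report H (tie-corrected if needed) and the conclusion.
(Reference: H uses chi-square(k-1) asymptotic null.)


Step 1: Combine all N = 18 observations and assign midranks.
sorted (value, group, rank): (10,G3,1), (11,G3,2), (12,G2,3.5), (12,G4,3.5), (14,G2,5), (15,G1,6), (16,G2,7.5), (16,G3,7.5), (17,G1,9), (19,G1,10.5), (19,G3,10.5), (20,G4,12), (21,G1,13.5), (21,G4,13.5), (25,G1,15), (26,G2,16.5), (26,G4,16.5), (30,G4,18)
Step 2: Sum ranks within each group.
R_1 = 54 (n_1 = 5)
R_2 = 32.5 (n_2 = 4)
R_3 = 21 (n_3 = 4)
R_4 = 63.5 (n_4 = 5)
Step 3: H = 12/(N(N+1)) * sum(R_i^2/n_i) - 3(N+1)
     = 12/(18*19) * (54^2/5 + 32.5^2/4 + 21^2/4 + 63.5^2/5) - 3*19
     = 0.035088 * 1763.96 - 57
     = 4.893421.
Step 4: Ties present; correction factor C = 1 - 30/(18^3 - 18) = 0.994840. Corrected H = 4.893421 / 0.994840 = 4.918802.
Step 5: Under H0, H ~ chi^2(3); p-value = 0.177840.
Step 6: alpha = 0.1. fail to reject H0.

H = 4.9188, df = 3, p = 0.177840, fail to reject H0.


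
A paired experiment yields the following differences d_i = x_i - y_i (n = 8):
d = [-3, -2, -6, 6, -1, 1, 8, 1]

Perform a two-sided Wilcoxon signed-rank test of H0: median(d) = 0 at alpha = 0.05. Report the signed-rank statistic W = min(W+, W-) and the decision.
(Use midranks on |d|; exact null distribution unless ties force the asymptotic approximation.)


Step 1: Drop any zero differences (none here) and take |d_i|.
|d| = [3, 2, 6, 6, 1, 1, 8, 1]
Step 2: Midrank |d_i| (ties get averaged ranks).
ranks: |3|->5, |2|->4, |6|->6.5, |6|->6.5, |1|->2, |1|->2, |8|->8, |1|->2
Step 3: Attach original signs; sum ranks with positive sign and with negative sign.
W+ = 6.5 + 2 + 8 + 2 = 18.5
W- = 5 + 4 + 6.5 + 2 = 17.5
(Check: W+ + W- = 36 should equal n(n+1)/2 = 36.)
Step 4: Test statistic W = min(W+, W-) = 17.5.
Step 5: Ties in |d|, so use the tie-corrected normal approximation.
        E[W] = n(n+1)/4 = 8*9/4 = 18.
        Tie groups: |d|=1 (t=3), |d|=6 (t=2); sum(t^3 - t) = 30.
        Var[W] = n(n+1)(2n+1)/24 - sum(t^3-t)/48 = 1224/24 - 30/48 = 50.375.
        z = (W - E[W]) / sqrt(Var[W]) = (17.5 - 18) / 7.0975 = -0.0704.
        Two-sided p = 2*Phi(z) = 0.943838.
Step 6: alpha = 0.05. fail to reject H0.

W+ = 18.5, W- = 17.5, W = min = 17.5, p = 0.943838, fail to reject H0.


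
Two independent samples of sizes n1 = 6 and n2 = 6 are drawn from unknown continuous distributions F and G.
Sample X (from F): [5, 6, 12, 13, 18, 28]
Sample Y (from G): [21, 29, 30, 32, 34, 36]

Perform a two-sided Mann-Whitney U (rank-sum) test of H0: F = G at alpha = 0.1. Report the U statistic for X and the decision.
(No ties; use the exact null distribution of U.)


Step 1: Combine and sort all 12 observations; assign midranks.
sorted (value, group): (5,X), (6,X), (12,X), (13,X), (18,X), (21,Y), (28,X), (29,Y), (30,Y), (32,Y), (34,Y), (36,Y)
ranks: 5->1, 6->2, 12->3, 13->4, 18->5, 21->6, 28->7, 29->8, 30->9, 32->10, 34->11, 36->12
Step 2: Rank sum for X: R1 = 1 + 2 + 3 + 4 + 5 + 7 = 22.
Step 3: U_X = R1 - n1(n1+1)/2 = 22 - 6*7/2 = 22 - 21 = 1.
       U_Y = n1*n2 - U_X = 36 - 1 = 35.
Step 4: No ties, so the exact null distribution of U (based on enumerating the C(12,6) = 924 equally likely rank assignments) gives the two-sided p-value.
Step 5: p-value = 0.004329; compare to alpha = 0.1. reject H0.

U_X = 1, p = 0.004329, reject H0 at alpha = 0.1.


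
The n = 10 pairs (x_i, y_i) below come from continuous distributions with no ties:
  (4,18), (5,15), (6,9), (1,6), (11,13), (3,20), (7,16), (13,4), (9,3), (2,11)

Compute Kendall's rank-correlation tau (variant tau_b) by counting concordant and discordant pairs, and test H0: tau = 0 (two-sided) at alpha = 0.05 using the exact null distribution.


Step 1: Enumerate the 45 unordered pairs (i,j) with i<j and classify each by sign(x_j-x_i) * sign(y_j-y_i).
  (1,2):dx=+1,dy=-3->D; (1,3):dx=+2,dy=-9->D; (1,4):dx=-3,dy=-12->C; (1,5):dx=+7,dy=-5->D
  (1,6):dx=-1,dy=+2->D; (1,7):dx=+3,dy=-2->D; (1,8):dx=+9,dy=-14->D; (1,9):dx=+5,dy=-15->D
  (1,10):dx=-2,dy=-7->C; (2,3):dx=+1,dy=-6->D; (2,4):dx=-4,dy=-9->C; (2,5):dx=+6,dy=-2->D
  (2,6):dx=-2,dy=+5->D; (2,7):dx=+2,dy=+1->C; (2,8):dx=+8,dy=-11->D; (2,9):dx=+4,dy=-12->D
  (2,10):dx=-3,dy=-4->C; (3,4):dx=-5,dy=-3->C; (3,5):dx=+5,dy=+4->C; (3,6):dx=-3,dy=+11->D
  (3,7):dx=+1,dy=+7->C; (3,8):dx=+7,dy=-5->D; (3,9):dx=+3,dy=-6->D; (3,10):dx=-4,dy=+2->D
  (4,5):dx=+10,dy=+7->C; (4,6):dx=+2,dy=+14->C; (4,7):dx=+6,dy=+10->C; (4,8):dx=+12,dy=-2->D
  (4,9):dx=+8,dy=-3->D; (4,10):dx=+1,dy=+5->C; (5,6):dx=-8,dy=+7->D; (5,7):dx=-4,dy=+3->D
  (5,8):dx=+2,dy=-9->D; (5,9):dx=-2,dy=-10->C; (5,10):dx=-9,dy=-2->C; (6,7):dx=+4,dy=-4->D
  (6,8):dx=+10,dy=-16->D; (6,9):dx=+6,dy=-17->D; (6,10):dx=-1,dy=-9->C; (7,8):dx=+6,dy=-12->D
  (7,9):dx=+2,dy=-13->D; (7,10):dx=-5,dy=-5->C; (8,9):dx=-4,dy=-1->C; (8,10):dx=-11,dy=+7->D
  (9,10):dx=-7,dy=+8->D
Step 2: C = 17, D = 28, total pairs = 45.
Step 3: tau = (C - D)/(n(n-1)/2) = (17 - 28)/45 = -0.244444.
Step 4: Exact two-sided p-value (enumerate n! = 3628800 permutations of y under H0): p = 0.380720.
Step 5: alpha = 0.05. fail to reject H0.

tau_b = -0.2444 (C=17, D=28), p = 0.380720, fail to reject H0.


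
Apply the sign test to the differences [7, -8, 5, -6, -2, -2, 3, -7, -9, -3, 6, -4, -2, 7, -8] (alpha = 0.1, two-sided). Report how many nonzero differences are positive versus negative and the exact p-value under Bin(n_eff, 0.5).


Step 1: Discard zero differences. Original n = 15; n_eff = number of nonzero differences = 15.
Nonzero differences (with sign): +7, -8, +5, -6, -2, -2, +3, -7, -9, -3, +6, -4, -2, +7, -8
Step 2: Count signs: positive = 5, negative = 10.
Step 3: Under H0: P(positive) = 0.5, so the number of positives S ~ Bin(15, 0.5).
Step 4: Two-sided exact p-value = sum of Bin(15,0.5) probabilities at or below the observed probability = 0.301758.
Step 5: alpha = 0.1. fail to reject H0.

n_eff = 15, pos = 5, neg = 10, p = 0.301758, fail to reject H0.


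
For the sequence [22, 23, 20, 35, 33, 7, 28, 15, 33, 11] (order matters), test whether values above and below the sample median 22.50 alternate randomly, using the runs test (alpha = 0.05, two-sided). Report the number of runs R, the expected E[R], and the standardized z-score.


Step 1: Compute median = 22.50; label A = above, B = below.
Labels in order: BABAABABAB  (n_A = 5, n_B = 5)
Step 2: Count runs R = 9.
Step 3: Under H0 (random ordering), E[R] = 2*n_A*n_B/(n_A+n_B) + 1 = 2*5*5/10 + 1 = 6.0000.
        Var[R] = 2*n_A*n_B*(2*n_A*n_B - n_A - n_B) / ((n_A+n_B)^2 * (n_A+n_B-1)) = 2000/900 = 2.2222.
        SD[R] = 1.4907.
Step 4: Continuity-corrected z = (R - 0.5 - E[R]) / SD[R] = (9 - 0.5 - 6.0000) / 1.4907 = 1.6771.
Step 5: Two-sided p-value via normal approximation = 2*(1 - Phi(|z|)) = 0.093533.
Step 6: alpha = 0.05. fail to reject H0.

R = 9, z = 1.6771, p = 0.093533, fail to reject H0.


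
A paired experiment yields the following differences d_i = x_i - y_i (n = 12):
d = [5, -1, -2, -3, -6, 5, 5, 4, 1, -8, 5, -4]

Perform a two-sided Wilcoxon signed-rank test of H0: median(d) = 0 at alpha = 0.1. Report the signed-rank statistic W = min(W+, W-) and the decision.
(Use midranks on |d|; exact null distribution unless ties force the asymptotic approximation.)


Step 1: Drop any zero differences (none here) and take |d_i|.
|d| = [5, 1, 2, 3, 6, 5, 5, 4, 1, 8, 5, 4]
Step 2: Midrank |d_i| (ties get averaged ranks).
ranks: |5|->8.5, |1|->1.5, |2|->3, |3|->4, |6|->11, |5|->8.5, |5|->8.5, |4|->5.5, |1|->1.5, |8|->12, |5|->8.5, |4|->5.5
Step 3: Attach original signs; sum ranks with positive sign and with negative sign.
W+ = 8.5 + 8.5 + 8.5 + 5.5 + 1.5 + 8.5 = 41
W- = 1.5 + 3 + 4 + 11 + 12 + 5.5 = 37
(Check: W+ + W- = 78 should equal n(n+1)/2 = 78.)
Step 4: Test statistic W = min(W+, W-) = 37.
Step 5: Ties in |d|, so use the tie-corrected normal approximation.
        E[W] = n(n+1)/4 = 12*13/4 = 39.
        Tie groups: |d|=1 (t=2), |d|=4 (t=2), |d|=5 (t=4); sum(t^3 - t) = 72.
        Var[W] = n(n+1)(2n+1)/24 - sum(t^3-t)/48 = 3900/24 - 72/48 = 161.
        z = (W - E[W]) / sqrt(Var[W]) = (37 - 39) / 12.6886 = -0.1576.
        Two-sided p = 2*Phi(z) = 0.874755.
Step 6: alpha = 0.1. fail to reject H0.

W+ = 41, W- = 37, W = min = 37, p = 0.874755, fail to reject H0.


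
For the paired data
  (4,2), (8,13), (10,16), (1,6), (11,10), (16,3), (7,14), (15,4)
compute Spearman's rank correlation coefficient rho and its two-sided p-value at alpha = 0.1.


Step 1: Rank x and y separately (midranks; no ties here).
rank(x): 4->2, 8->4, 10->5, 1->1, 11->6, 16->8, 7->3, 15->7
rank(y): 2->1, 13->6, 16->8, 6->4, 10->5, 3->2, 14->7, 4->3
Step 2: d_i = R_x(i) - R_y(i); compute d_i^2.
  (2-1)^2=1, (4-6)^2=4, (5-8)^2=9, (1-4)^2=9, (6-5)^2=1, (8-2)^2=36, (3-7)^2=16, (7-3)^2=16
sum(d^2) = 92.
Step 3: rho = 1 - 6*92 / (8*(8^2 - 1)) = 1 - 552/504 = -0.095238.
Step 4: Under H0, t = rho * sqrt((n-2)/(1-rho^2)) = -0.2343 ~ t(6).
Step 5: Two-sided p-value from the t-distribution with 6 df = 0.822505.
Step 6: alpha = 0.1. fail to reject H0.

rho = -0.0952, p = 0.822505, fail to reject H0 at alpha = 0.1.


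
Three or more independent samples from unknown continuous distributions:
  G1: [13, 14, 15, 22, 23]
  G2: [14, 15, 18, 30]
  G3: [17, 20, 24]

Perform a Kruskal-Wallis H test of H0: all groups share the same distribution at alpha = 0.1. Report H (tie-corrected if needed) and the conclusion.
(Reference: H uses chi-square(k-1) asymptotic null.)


Step 1: Combine all N = 12 observations and assign midranks.
sorted (value, group, rank): (13,G1,1), (14,G1,2.5), (14,G2,2.5), (15,G1,4.5), (15,G2,4.5), (17,G3,6), (18,G2,7), (20,G3,8), (22,G1,9), (23,G1,10), (24,G3,11), (30,G2,12)
Step 2: Sum ranks within each group.
R_1 = 27 (n_1 = 5)
R_2 = 26 (n_2 = 4)
R_3 = 25 (n_3 = 3)
Step 3: H = 12/(N(N+1)) * sum(R_i^2/n_i) - 3(N+1)
     = 12/(12*13) * (27^2/5 + 26^2/4 + 25^2/3) - 3*13
     = 0.076923 * 523.133 - 39
     = 1.241026.
Step 4: Ties present; correction factor C = 1 - 12/(12^3 - 12) = 0.993007. Corrected H = 1.241026 / 0.993007 = 1.249765.
Step 5: Under H0, H ~ chi^2(2); p-value = 0.535324.
Step 6: alpha = 0.1. fail to reject H0.

H = 1.2498, df = 2, p = 0.535324, fail to reject H0.


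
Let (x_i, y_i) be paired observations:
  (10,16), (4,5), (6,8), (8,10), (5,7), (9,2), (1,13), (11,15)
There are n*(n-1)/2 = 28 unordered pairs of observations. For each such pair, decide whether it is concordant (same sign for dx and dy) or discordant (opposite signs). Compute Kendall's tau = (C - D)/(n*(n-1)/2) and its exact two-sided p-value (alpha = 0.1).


Step 1: Enumerate the 28 unordered pairs (i,j) with i<j and classify each by sign(x_j-x_i) * sign(y_j-y_i).
  (1,2):dx=-6,dy=-11->C; (1,3):dx=-4,dy=-8->C; (1,4):dx=-2,dy=-6->C; (1,5):dx=-5,dy=-9->C
  (1,6):dx=-1,dy=-14->C; (1,7):dx=-9,dy=-3->C; (1,8):dx=+1,dy=-1->D; (2,3):dx=+2,dy=+3->C
  (2,4):dx=+4,dy=+5->C; (2,5):dx=+1,dy=+2->C; (2,6):dx=+5,dy=-3->D; (2,7):dx=-3,dy=+8->D
  (2,8):dx=+7,dy=+10->C; (3,4):dx=+2,dy=+2->C; (3,5):dx=-1,dy=-1->C; (3,6):dx=+3,dy=-6->D
  (3,7):dx=-5,dy=+5->D; (3,8):dx=+5,dy=+7->C; (4,5):dx=-3,dy=-3->C; (4,6):dx=+1,dy=-8->D
  (4,7):dx=-7,dy=+3->D; (4,8):dx=+3,dy=+5->C; (5,6):dx=+4,dy=-5->D; (5,7):dx=-4,dy=+6->D
  (5,8):dx=+6,dy=+8->C; (6,7):dx=-8,dy=+11->D; (6,8):dx=+2,dy=+13->C; (7,8):dx=+10,dy=+2->C
Step 2: C = 18, D = 10, total pairs = 28.
Step 3: tau = (C - D)/(n(n-1)/2) = (18 - 10)/28 = 0.285714.
Step 4: Exact two-sided p-value (enumerate n! = 40320 permutations of y under H0): p = 0.398760.
Step 5: alpha = 0.1. fail to reject H0.

tau_b = 0.2857 (C=18, D=10), p = 0.398760, fail to reject H0.


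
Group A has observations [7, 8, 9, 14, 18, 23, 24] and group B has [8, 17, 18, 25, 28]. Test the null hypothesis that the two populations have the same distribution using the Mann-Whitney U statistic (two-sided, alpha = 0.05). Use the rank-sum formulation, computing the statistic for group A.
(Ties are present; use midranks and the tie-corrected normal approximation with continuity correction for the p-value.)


Step 1: Combine and sort all 12 observations; assign midranks.
sorted (value, group): (7,X), (8,X), (8,Y), (9,X), (14,X), (17,Y), (18,X), (18,Y), (23,X), (24,X), (25,Y), (28,Y)
ranks: 7->1, 8->2.5, 8->2.5, 9->4, 14->5, 17->6, 18->7.5, 18->7.5, 23->9, 24->10, 25->11, 28->12
Step 2: Rank sum for X: R1 = 1 + 2.5 + 4 + 5 + 7.5 + 9 + 10 = 39.
Step 3: U_X = R1 - n1(n1+1)/2 = 39 - 7*8/2 = 39 - 28 = 11.
       U_Y = n1*n2 - U_X = 35 - 11 = 24.
Step 4: Ties are present, so use the tie-corrected normal approximation (with continuity correction) for the p-value.
Step 5: p-value = 0.328162; compare to alpha = 0.05. fail to reject H0.

U_X = 11, p = 0.328162, fail to reject H0 at alpha = 0.05.


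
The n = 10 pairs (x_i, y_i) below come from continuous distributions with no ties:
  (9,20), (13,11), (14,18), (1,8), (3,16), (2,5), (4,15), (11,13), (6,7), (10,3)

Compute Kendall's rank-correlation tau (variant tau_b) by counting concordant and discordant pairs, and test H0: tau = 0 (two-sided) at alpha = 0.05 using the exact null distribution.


Step 1: Enumerate the 45 unordered pairs (i,j) with i<j and classify each by sign(x_j-x_i) * sign(y_j-y_i).
  (1,2):dx=+4,dy=-9->D; (1,3):dx=+5,dy=-2->D; (1,4):dx=-8,dy=-12->C; (1,5):dx=-6,dy=-4->C
  (1,6):dx=-7,dy=-15->C; (1,7):dx=-5,dy=-5->C; (1,8):dx=+2,dy=-7->D; (1,9):dx=-3,dy=-13->C
  (1,10):dx=+1,dy=-17->D; (2,3):dx=+1,dy=+7->C; (2,4):dx=-12,dy=-3->C; (2,5):dx=-10,dy=+5->D
  (2,6):dx=-11,dy=-6->C; (2,7):dx=-9,dy=+4->D; (2,8):dx=-2,dy=+2->D; (2,9):dx=-7,dy=-4->C
  (2,10):dx=-3,dy=-8->C; (3,4):dx=-13,dy=-10->C; (3,5):dx=-11,dy=-2->C; (3,6):dx=-12,dy=-13->C
  (3,7):dx=-10,dy=-3->C; (3,8):dx=-3,dy=-5->C; (3,9):dx=-8,dy=-11->C; (3,10):dx=-4,dy=-15->C
  (4,5):dx=+2,dy=+8->C; (4,6):dx=+1,dy=-3->D; (4,7):dx=+3,dy=+7->C; (4,8):dx=+10,dy=+5->C
  (4,9):dx=+5,dy=-1->D; (4,10):dx=+9,dy=-5->D; (5,6):dx=-1,dy=-11->C; (5,7):dx=+1,dy=-1->D
  (5,8):dx=+8,dy=-3->D; (5,9):dx=+3,dy=-9->D; (5,10):dx=+7,dy=-13->D; (6,7):dx=+2,dy=+10->C
  (6,8):dx=+9,dy=+8->C; (6,9):dx=+4,dy=+2->C; (6,10):dx=+8,dy=-2->D; (7,8):dx=+7,dy=-2->D
  (7,9):dx=+2,dy=-8->D; (7,10):dx=+6,dy=-12->D; (8,9):dx=-5,dy=-6->C; (8,10):dx=-1,dy=-10->C
  (9,10):dx=+4,dy=-4->D
Step 2: C = 26, D = 19, total pairs = 45.
Step 3: tau = (C - D)/(n(n-1)/2) = (26 - 19)/45 = 0.155556.
Step 4: Exact two-sided p-value (enumerate n! = 3628800 permutations of y under H0): p = 0.600654.
Step 5: alpha = 0.05. fail to reject H0.

tau_b = 0.1556 (C=26, D=19), p = 0.600654, fail to reject H0.


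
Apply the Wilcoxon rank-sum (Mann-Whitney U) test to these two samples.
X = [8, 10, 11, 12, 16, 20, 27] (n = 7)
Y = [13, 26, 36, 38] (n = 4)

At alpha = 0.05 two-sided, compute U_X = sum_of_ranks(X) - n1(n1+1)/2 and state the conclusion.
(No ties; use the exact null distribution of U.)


Step 1: Combine and sort all 11 observations; assign midranks.
sorted (value, group): (8,X), (10,X), (11,X), (12,X), (13,Y), (16,X), (20,X), (26,Y), (27,X), (36,Y), (38,Y)
ranks: 8->1, 10->2, 11->3, 12->4, 13->5, 16->6, 20->7, 26->8, 27->9, 36->10, 38->11
Step 2: Rank sum for X: R1 = 1 + 2 + 3 + 4 + 6 + 7 + 9 = 32.
Step 3: U_X = R1 - n1(n1+1)/2 = 32 - 7*8/2 = 32 - 28 = 4.
       U_Y = n1*n2 - U_X = 28 - 4 = 24.
Step 4: No ties, so the exact null distribution of U (based on enumerating the C(11,7) = 330 equally likely rank assignments) gives the two-sided p-value.
Step 5: p-value = 0.072727; compare to alpha = 0.05. fail to reject H0.

U_X = 4, p = 0.072727, fail to reject H0 at alpha = 0.05.


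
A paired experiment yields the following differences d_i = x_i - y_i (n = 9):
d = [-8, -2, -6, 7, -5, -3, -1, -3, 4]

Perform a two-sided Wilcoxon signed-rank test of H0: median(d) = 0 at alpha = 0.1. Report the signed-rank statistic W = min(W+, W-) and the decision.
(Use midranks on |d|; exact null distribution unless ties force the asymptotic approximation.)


Step 1: Drop any zero differences (none here) and take |d_i|.
|d| = [8, 2, 6, 7, 5, 3, 1, 3, 4]
Step 2: Midrank |d_i| (ties get averaged ranks).
ranks: |8|->9, |2|->2, |6|->7, |7|->8, |5|->6, |3|->3.5, |1|->1, |3|->3.5, |4|->5
Step 3: Attach original signs; sum ranks with positive sign and with negative sign.
W+ = 8 + 5 = 13
W- = 9 + 2 + 7 + 6 + 3.5 + 1 + 3.5 = 32
(Check: W+ + W- = 45 should equal n(n+1)/2 = 45.)
Step 4: Test statistic W = min(W+, W-) = 13.
Step 5: Ties in |d|, so use the tie-corrected normal approximation.
        E[W] = n(n+1)/4 = 9*10/4 = 22.5.
        Tie groups: |d|=3 (t=2); sum(t^3 - t) = 6.
        Var[W] = n(n+1)(2n+1)/24 - sum(t^3-t)/48 = 1710/24 - 6/48 = 71.125.
        z = (W - E[W]) / sqrt(Var[W]) = (13 - 22.5) / 8.4336 = -1.1265.
        Two-sided p = 2*Phi(z) = 0.259974.
Step 6: alpha = 0.1. fail to reject H0.

W+ = 13, W- = 32, W = min = 13, p = 0.259974, fail to reject H0.


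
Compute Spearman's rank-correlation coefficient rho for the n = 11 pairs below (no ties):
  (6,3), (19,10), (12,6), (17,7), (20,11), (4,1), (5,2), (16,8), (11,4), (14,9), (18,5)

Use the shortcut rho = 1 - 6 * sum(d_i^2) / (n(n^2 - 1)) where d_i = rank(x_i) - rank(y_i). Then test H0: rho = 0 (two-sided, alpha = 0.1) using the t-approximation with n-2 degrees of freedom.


Step 1: Rank x and y separately (midranks; no ties here).
rank(x): 6->3, 19->10, 12->5, 17->8, 20->11, 4->1, 5->2, 16->7, 11->4, 14->6, 18->9
rank(y): 3->3, 10->10, 6->6, 7->7, 11->11, 1->1, 2->2, 8->8, 4->4, 9->9, 5->5
Step 2: d_i = R_x(i) - R_y(i); compute d_i^2.
  (3-3)^2=0, (10-10)^2=0, (5-6)^2=1, (8-7)^2=1, (11-11)^2=0, (1-1)^2=0, (2-2)^2=0, (7-8)^2=1, (4-4)^2=0, (6-9)^2=9, (9-5)^2=16
sum(d^2) = 28.
Step 3: rho = 1 - 6*28 / (11*(11^2 - 1)) = 1 - 168/1320 = 0.872727.
Step 4: Under H0, t = rho * sqrt((n-2)/(1-rho^2)) = 5.3628 ~ t(9).
Step 5: Two-sided p-value from the t-distribution with 9 df = 0.000455.
Step 6: alpha = 0.1. reject H0.

rho = 0.8727, p = 0.000455, reject H0 at alpha = 0.1.


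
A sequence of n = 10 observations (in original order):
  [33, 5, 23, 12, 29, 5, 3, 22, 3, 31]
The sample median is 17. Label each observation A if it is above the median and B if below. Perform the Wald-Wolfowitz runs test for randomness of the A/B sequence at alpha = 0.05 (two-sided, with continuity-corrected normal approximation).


Step 1: Compute median = 17; label A = above, B = below.
Labels in order: ABABABBABA  (n_A = 5, n_B = 5)
Step 2: Count runs R = 9.
Step 3: Under H0 (random ordering), E[R] = 2*n_A*n_B/(n_A+n_B) + 1 = 2*5*5/10 + 1 = 6.0000.
        Var[R] = 2*n_A*n_B*(2*n_A*n_B - n_A - n_B) / ((n_A+n_B)^2 * (n_A+n_B-1)) = 2000/900 = 2.2222.
        SD[R] = 1.4907.
Step 4: Continuity-corrected z = (R - 0.5 - E[R]) / SD[R] = (9 - 0.5 - 6.0000) / 1.4907 = 1.6771.
Step 5: Two-sided p-value via normal approximation = 2*(1 - Phi(|z|)) = 0.093533.
Step 6: alpha = 0.05. fail to reject H0.

R = 9, z = 1.6771, p = 0.093533, fail to reject H0.


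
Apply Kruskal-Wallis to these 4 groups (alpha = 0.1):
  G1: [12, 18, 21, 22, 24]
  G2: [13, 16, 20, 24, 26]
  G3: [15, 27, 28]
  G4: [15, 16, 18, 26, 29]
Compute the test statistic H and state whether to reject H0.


Step 1: Combine all N = 18 observations and assign midranks.
sorted (value, group, rank): (12,G1,1), (13,G2,2), (15,G3,3.5), (15,G4,3.5), (16,G2,5.5), (16,G4,5.5), (18,G1,7.5), (18,G4,7.5), (20,G2,9), (21,G1,10), (22,G1,11), (24,G1,12.5), (24,G2,12.5), (26,G2,14.5), (26,G4,14.5), (27,G3,16), (28,G3,17), (29,G4,18)
Step 2: Sum ranks within each group.
R_1 = 42 (n_1 = 5)
R_2 = 43.5 (n_2 = 5)
R_3 = 36.5 (n_3 = 3)
R_4 = 49 (n_4 = 5)
Step 3: H = 12/(N(N+1)) * sum(R_i^2/n_i) - 3(N+1)
     = 12/(18*19) * (42^2/5 + 43.5^2/5 + 36.5^2/3 + 49^2/5) - 3*19
     = 0.035088 * 1655.53 - 57
     = 1.088889.
Step 4: Ties present; correction factor C = 1 - 30/(18^3 - 18) = 0.994840. Corrected H = 1.088889 / 0.994840 = 1.094537.
Step 5: Under H0, H ~ chi^2(3); p-value = 0.778393.
Step 6: alpha = 0.1. fail to reject H0.

H = 1.0945, df = 3, p = 0.778393, fail to reject H0.


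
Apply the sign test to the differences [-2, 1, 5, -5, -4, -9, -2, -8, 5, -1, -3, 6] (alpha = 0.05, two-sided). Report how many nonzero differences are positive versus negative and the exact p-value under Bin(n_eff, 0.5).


Step 1: Discard zero differences. Original n = 12; n_eff = number of nonzero differences = 12.
Nonzero differences (with sign): -2, +1, +5, -5, -4, -9, -2, -8, +5, -1, -3, +6
Step 2: Count signs: positive = 4, negative = 8.
Step 3: Under H0: P(positive) = 0.5, so the number of positives S ~ Bin(12, 0.5).
Step 4: Two-sided exact p-value = sum of Bin(12,0.5) probabilities at or below the observed probability = 0.387695.
Step 5: alpha = 0.05. fail to reject H0.

n_eff = 12, pos = 4, neg = 8, p = 0.387695, fail to reject H0.


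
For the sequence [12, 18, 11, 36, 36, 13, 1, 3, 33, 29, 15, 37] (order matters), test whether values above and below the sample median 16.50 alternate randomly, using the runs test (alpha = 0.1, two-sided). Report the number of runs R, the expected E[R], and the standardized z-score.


Step 1: Compute median = 16.50; label A = above, B = below.
Labels in order: BABAABBBAABA  (n_A = 6, n_B = 6)
Step 2: Count runs R = 8.
Step 3: Under H0 (random ordering), E[R] = 2*n_A*n_B/(n_A+n_B) + 1 = 2*6*6/12 + 1 = 7.0000.
        Var[R] = 2*n_A*n_B*(2*n_A*n_B - n_A - n_B) / ((n_A+n_B)^2 * (n_A+n_B-1)) = 4320/1584 = 2.7273.
        SD[R] = 1.6514.
Step 4: Continuity-corrected z = (R - 0.5 - E[R]) / SD[R] = (8 - 0.5 - 7.0000) / 1.6514 = 0.3028.
Step 5: Two-sided p-value via normal approximation = 2*(1 - Phi(|z|)) = 0.762069.
Step 6: alpha = 0.1. fail to reject H0.

R = 8, z = 0.3028, p = 0.762069, fail to reject H0.
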